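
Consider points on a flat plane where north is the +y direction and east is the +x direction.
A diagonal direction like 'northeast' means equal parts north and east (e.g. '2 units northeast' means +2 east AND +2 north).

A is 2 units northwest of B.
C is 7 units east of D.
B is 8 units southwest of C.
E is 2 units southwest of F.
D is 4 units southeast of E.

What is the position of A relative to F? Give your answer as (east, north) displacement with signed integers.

Answer: A is at (east=-1, north=-12) relative to F.

Derivation:
Place F at the origin (east=0, north=0).
  E is 2 units southwest of F: delta (east=-2, north=-2); E at (east=-2, north=-2).
  D is 4 units southeast of E: delta (east=+4, north=-4); D at (east=2, north=-6).
  C is 7 units east of D: delta (east=+7, north=+0); C at (east=9, north=-6).
  B is 8 units southwest of C: delta (east=-8, north=-8); B at (east=1, north=-14).
  A is 2 units northwest of B: delta (east=-2, north=+2); A at (east=-1, north=-12).
Therefore A relative to F: (east=-1, north=-12).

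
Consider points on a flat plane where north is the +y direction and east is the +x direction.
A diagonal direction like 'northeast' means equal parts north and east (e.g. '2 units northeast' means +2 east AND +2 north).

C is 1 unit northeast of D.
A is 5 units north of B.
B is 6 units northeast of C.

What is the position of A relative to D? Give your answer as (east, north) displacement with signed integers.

Place D at the origin (east=0, north=0).
  C is 1 unit northeast of D: delta (east=+1, north=+1); C at (east=1, north=1).
  B is 6 units northeast of C: delta (east=+6, north=+6); B at (east=7, north=7).
  A is 5 units north of B: delta (east=+0, north=+5); A at (east=7, north=12).
Therefore A relative to D: (east=7, north=12).

Answer: A is at (east=7, north=12) relative to D.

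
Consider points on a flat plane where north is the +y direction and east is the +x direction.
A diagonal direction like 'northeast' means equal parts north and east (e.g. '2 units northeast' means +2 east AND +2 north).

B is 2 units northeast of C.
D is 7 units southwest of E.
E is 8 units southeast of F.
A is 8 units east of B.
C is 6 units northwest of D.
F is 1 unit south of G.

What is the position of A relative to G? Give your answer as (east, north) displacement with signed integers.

Place G at the origin (east=0, north=0).
  F is 1 unit south of G: delta (east=+0, north=-1); F at (east=0, north=-1).
  E is 8 units southeast of F: delta (east=+8, north=-8); E at (east=8, north=-9).
  D is 7 units southwest of E: delta (east=-7, north=-7); D at (east=1, north=-16).
  C is 6 units northwest of D: delta (east=-6, north=+6); C at (east=-5, north=-10).
  B is 2 units northeast of C: delta (east=+2, north=+2); B at (east=-3, north=-8).
  A is 8 units east of B: delta (east=+8, north=+0); A at (east=5, north=-8).
Therefore A relative to G: (east=5, north=-8).

Answer: A is at (east=5, north=-8) relative to G.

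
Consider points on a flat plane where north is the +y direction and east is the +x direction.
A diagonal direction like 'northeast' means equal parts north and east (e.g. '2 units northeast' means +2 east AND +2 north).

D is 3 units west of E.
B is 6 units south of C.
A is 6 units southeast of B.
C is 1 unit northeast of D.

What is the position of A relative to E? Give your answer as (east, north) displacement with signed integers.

Answer: A is at (east=4, north=-11) relative to E.

Derivation:
Place E at the origin (east=0, north=0).
  D is 3 units west of E: delta (east=-3, north=+0); D at (east=-3, north=0).
  C is 1 unit northeast of D: delta (east=+1, north=+1); C at (east=-2, north=1).
  B is 6 units south of C: delta (east=+0, north=-6); B at (east=-2, north=-5).
  A is 6 units southeast of B: delta (east=+6, north=-6); A at (east=4, north=-11).
Therefore A relative to E: (east=4, north=-11).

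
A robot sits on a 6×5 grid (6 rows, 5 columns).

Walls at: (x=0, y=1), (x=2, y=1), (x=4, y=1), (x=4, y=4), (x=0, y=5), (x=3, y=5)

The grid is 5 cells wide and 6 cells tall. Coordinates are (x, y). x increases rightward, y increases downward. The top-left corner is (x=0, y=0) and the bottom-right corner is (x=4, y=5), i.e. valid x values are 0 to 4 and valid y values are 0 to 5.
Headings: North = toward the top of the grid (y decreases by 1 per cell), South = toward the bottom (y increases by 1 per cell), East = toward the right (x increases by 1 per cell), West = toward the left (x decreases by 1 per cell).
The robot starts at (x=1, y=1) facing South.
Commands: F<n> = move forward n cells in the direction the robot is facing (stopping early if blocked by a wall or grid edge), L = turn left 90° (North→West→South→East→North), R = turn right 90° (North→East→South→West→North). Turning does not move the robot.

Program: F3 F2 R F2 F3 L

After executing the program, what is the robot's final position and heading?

Answer: Final position: (x=1, y=5), facing South

Derivation:
Start: (x=1, y=1), facing South
  F3: move forward 3, now at (x=1, y=4)
  F2: move forward 1/2 (blocked), now at (x=1, y=5)
  R: turn right, now facing West
  F2: move forward 0/2 (blocked), now at (x=1, y=5)
  F3: move forward 0/3 (blocked), now at (x=1, y=5)
  L: turn left, now facing South
Final: (x=1, y=5), facing South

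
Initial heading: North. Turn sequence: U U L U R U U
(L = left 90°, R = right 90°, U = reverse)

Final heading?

Start: North
  U (U-turn (180°)) -> South
  U (U-turn (180°)) -> North
  L (left (90° counter-clockwise)) -> West
  U (U-turn (180°)) -> East
  R (right (90° clockwise)) -> South
  U (U-turn (180°)) -> North
  U (U-turn (180°)) -> South
Final: South

Answer: Final heading: South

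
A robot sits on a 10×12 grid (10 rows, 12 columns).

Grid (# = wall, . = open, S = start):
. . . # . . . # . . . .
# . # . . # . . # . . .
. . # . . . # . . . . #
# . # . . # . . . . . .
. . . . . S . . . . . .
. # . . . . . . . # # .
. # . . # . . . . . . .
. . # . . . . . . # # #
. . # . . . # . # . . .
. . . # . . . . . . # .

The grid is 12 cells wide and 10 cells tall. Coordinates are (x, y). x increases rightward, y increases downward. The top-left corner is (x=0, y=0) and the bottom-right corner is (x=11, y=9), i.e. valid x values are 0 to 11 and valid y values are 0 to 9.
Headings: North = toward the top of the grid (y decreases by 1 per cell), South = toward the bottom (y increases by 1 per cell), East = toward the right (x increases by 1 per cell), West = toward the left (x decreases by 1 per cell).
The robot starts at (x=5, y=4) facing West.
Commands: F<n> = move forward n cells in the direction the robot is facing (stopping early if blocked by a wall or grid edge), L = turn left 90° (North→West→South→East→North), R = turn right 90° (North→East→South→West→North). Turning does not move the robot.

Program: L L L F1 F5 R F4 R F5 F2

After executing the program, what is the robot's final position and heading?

Start: (x=5, y=4), facing West
  L: turn left, now facing South
  L: turn left, now facing East
  L: turn left, now facing North
  F1: move forward 0/1 (blocked), now at (x=5, y=4)
  F5: move forward 0/5 (blocked), now at (x=5, y=4)
  R: turn right, now facing East
  F4: move forward 4, now at (x=9, y=4)
  R: turn right, now facing South
  F5: move forward 0/5 (blocked), now at (x=9, y=4)
  F2: move forward 0/2 (blocked), now at (x=9, y=4)
Final: (x=9, y=4), facing South

Answer: Final position: (x=9, y=4), facing South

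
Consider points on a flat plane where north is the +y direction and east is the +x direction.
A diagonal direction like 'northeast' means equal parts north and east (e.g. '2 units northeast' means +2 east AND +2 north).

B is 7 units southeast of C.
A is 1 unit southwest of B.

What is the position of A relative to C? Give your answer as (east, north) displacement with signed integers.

Answer: A is at (east=6, north=-8) relative to C.

Derivation:
Place C at the origin (east=0, north=0).
  B is 7 units southeast of C: delta (east=+7, north=-7); B at (east=7, north=-7).
  A is 1 unit southwest of B: delta (east=-1, north=-1); A at (east=6, north=-8).
Therefore A relative to C: (east=6, north=-8).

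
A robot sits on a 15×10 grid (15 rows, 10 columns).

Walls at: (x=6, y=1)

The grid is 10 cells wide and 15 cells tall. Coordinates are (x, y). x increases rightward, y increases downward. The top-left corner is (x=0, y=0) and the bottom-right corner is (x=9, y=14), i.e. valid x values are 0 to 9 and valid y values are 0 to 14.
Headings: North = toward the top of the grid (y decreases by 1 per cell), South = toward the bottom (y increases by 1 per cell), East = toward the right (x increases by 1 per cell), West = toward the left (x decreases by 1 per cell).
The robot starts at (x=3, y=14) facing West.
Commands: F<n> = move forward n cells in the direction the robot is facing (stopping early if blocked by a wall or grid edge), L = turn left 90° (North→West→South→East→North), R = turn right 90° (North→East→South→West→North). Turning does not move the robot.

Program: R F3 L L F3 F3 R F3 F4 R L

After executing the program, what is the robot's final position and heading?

Start: (x=3, y=14), facing West
  R: turn right, now facing North
  F3: move forward 3, now at (x=3, y=11)
  L: turn left, now facing West
  L: turn left, now facing South
  F3: move forward 3, now at (x=3, y=14)
  F3: move forward 0/3 (blocked), now at (x=3, y=14)
  R: turn right, now facing West
  F3: move forward 3, now at (x=0, y=14)
  F4: move forward 0/4 (blocked), now at (x=0, y=14)
  R: turn right, now facing North
  L: turn left, now facing West
Final: (x=0, y=14), facing West

Answer: Final position: (x=0, y=14), facing West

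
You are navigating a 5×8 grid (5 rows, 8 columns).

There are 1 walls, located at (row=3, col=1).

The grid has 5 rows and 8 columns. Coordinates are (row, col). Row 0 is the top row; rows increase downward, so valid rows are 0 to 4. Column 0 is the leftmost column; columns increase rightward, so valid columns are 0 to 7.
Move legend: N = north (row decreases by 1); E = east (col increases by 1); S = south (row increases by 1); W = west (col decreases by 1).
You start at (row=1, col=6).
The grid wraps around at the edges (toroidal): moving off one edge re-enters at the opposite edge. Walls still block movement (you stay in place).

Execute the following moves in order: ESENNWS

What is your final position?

Start: (row=1, col=6)
  E (east): (row=1, col=6) -> (row=1, col=7)
  S (south): (row=1, col=7) -> (row=2, col=7)
  E (east): (row=2, col=7) -> (row=2, col=0)
  N (north): (row=2, col=0) -> (row=1, col=0)
  N (north): (row=1, col=0) -> (row=0, col=0)
  W (west): (row=0, col=0) -> (row=0, col=7)
  S (south): (row=0, col=7) -> (row=1, col=7)
Final: (row=1, col=7)

Answer: Final position: (row=1, col=7)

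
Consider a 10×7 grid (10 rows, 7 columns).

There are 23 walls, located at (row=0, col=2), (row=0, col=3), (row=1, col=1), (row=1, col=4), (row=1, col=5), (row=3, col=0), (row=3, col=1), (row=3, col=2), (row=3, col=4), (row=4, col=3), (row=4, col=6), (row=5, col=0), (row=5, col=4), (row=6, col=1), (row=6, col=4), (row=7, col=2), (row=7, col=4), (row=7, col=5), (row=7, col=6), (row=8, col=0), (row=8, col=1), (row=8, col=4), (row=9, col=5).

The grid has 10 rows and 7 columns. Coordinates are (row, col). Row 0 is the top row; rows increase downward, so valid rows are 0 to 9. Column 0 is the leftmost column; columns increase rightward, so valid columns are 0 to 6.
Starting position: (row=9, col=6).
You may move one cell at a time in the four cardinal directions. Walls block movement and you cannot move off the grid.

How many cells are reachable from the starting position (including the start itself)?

Answer: Reachable cells: 3

Derivation:
BFS flood-fill from (row=9, col=6):
  Distance 0: (row=9, col=6)
  Distance 1: (row=8, col=6)
  Distance 2: (row=8, col=5)
Total reachable: 3 (grid has 47 open cells total)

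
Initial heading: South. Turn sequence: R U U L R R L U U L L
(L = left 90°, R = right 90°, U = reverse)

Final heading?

Start: South
  R (right (90° clockwise)) -> West
  U (U-turn (180°)) -> East
  U (U-turn (180°)) -> West
  L (left (90° counter-clockwise)) -> South
  R (right (90° clockwise)) -> West
  R (right (90° clockwise)) -> North
  L (left (90° counter-clockwise)) -> West
  U (U-turn (180°)) -> East
  U (U-turn (180°)) -> West
  L (left (90° counter-clockwise)) -> South
  L (left (90° counter-clockwise)) -> East
Final: East

Answer: Final heading: East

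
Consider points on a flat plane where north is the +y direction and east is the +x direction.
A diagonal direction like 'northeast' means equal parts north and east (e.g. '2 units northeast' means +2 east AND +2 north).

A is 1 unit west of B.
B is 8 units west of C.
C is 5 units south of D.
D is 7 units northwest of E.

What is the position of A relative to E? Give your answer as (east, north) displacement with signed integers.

Place E at the origin (east=0, north=0).
  D is 7 units northwest of E: delta (east=-7, north=+7); D at (east=-7, north=7).
  C is 5 units south of D: delta (east=+0, north=-5); C at (east=-7, north=2).
  B is 8 units west of C: delta (east=-8, north=+0); B at (east=-15, north=2).
  A is 1 unit west of B: delta (east=-1, north=+0); A at (east=-16, north=2).
Therefore A relative to E: (east=-16, north=2).

Answer: A is at (east=-16, north=2) relative to E.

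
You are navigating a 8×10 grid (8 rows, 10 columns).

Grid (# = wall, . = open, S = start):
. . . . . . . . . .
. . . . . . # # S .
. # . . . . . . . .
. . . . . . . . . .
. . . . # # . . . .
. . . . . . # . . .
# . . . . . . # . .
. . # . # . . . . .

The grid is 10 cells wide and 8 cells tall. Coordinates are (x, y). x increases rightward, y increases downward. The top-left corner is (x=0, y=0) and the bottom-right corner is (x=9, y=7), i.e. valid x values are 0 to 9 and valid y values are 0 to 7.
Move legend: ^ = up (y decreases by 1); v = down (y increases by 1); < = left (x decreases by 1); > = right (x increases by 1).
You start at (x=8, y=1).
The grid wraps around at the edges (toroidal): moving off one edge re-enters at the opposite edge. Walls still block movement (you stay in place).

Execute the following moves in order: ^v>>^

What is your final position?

Answer: Final position: (x=0, y=0)

Derivation:
Start: (x=8, y=1)
  ^ (up): (x=8, y=1) -> (x=8, y=0)
  v (down): (x=8, y=0) -> (x=8, y=1)
  > (right): (x=8, y=1) -> (x=9, y=1)
  > (right): (x=9, y=1) -> (x=0, y=1)
  ^ (up): (x=0, y=1) -> (x=0, y=0)
Final: (x=0, y=0)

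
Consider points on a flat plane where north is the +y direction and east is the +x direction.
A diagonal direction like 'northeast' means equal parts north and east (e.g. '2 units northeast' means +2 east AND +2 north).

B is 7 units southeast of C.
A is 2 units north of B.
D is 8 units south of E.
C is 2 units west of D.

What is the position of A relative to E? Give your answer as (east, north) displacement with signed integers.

Answer: A is at (east=5, north=-13) relative to E.

Derivation:
Place E at the origin (east=0, north=0).
  D is 8 units south of E: delta (east=+0, north=-8); D at (east=0, north=-8).
  C is 2 units west of D: delta (east=-2, north=+0); C at (east=-2, north=-8).
  B is 7 units southeast of C: delta (east=+7, north=-7); B at (east=5, north=-15).
  A is 2 units north of B: delta (east=+0, north=+2); A at (east=5, north=-13).
Therefore A relative to E: (east=5, north=-13).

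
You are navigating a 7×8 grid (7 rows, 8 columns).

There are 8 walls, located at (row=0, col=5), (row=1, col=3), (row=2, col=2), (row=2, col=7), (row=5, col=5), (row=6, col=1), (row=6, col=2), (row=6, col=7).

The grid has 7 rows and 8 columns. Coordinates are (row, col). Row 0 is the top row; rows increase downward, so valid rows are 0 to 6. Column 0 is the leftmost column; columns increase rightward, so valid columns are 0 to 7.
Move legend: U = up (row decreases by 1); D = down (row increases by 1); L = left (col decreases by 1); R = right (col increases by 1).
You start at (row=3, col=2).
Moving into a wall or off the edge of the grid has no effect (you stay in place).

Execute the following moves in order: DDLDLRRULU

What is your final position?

Start: (row=3, col=2)
  D (down): (row=3, col=2) -> (row=4, col=2)
  D (down): (row=4, col=2) -> (row=5, col=2)
  L (left): (row=5, col=2) -> (row=5, col=1)
  D (down): blocked, stay at (row=5, col=1)
  L (left): (row=5, col=1) -> (row=5, col=0)
  R (right): (row=5, col=0) -> (row=5, col=1)
  R (right): (row=5, col=1) -> (row=5, col=2)
  U (up): (row=5, col=2) -> (row=4, col=2)
  L (left): (row=4, col=2) -> (row=4, col=1)
  U (up): (row=4, col=1) -> (row=3, col=1)
Final: (row=3, col=1)

Answer: Final position: (row=3, col=1)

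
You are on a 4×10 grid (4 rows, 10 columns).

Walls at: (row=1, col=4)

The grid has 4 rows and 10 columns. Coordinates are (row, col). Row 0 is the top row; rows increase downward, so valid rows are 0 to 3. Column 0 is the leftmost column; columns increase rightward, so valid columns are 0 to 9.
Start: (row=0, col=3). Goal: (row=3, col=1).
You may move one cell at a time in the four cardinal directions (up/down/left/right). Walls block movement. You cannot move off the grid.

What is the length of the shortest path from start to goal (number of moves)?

BFS from (row=0, col=3) until reaching (row=3, col=1):
  Distance 0: (row=0, col=3)
  Distance 1: (row=0, col=2), (row=0, col=4), (row=1, col=3)
  Distance 2: (row=0, col=1), (row=0, col=5), (row=1, col=2), (row=2, col=3)
  Distance 3: (row=0, col=0), (row=0, col=6), (row=1, col=1), (row=1, col=5), (row=2, col=2), (row=2, col=4), (row=3, col=3)
  Distance 4: (row=0, col=7), (row=1, col=0), (row=1, col=6), (row=2, col=1), (row=2, col=5), (row=3, col=2), (row=3, col=4)
  Distance 5: (row=0, col=8), (row=1, col=7), (row=2, col=0), (row=2, col=6), (row=3, col=1), (row=3, col=5)  <- goal reached here
One shortest path (5 moves): (row=0, col=3) -> (row=0, col=2) -> (row=0, col=1) -> (row=1, col=1) -> (row=2, col=1) -> (row=3, col=1)

Answer: Shortest path length: 5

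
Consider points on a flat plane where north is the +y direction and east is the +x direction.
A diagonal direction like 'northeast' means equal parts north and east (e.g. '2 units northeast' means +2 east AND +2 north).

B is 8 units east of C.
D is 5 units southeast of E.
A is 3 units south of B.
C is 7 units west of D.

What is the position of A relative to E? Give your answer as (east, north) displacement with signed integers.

Place E at the origin (east=0, north=0).
  D is 5 units southeast of E: delta (east=+5, north=-5); D at (east=5, north=-5).
  C is 7 units west of D: delta (east=-7, north=+0); C at (east=-2, north=-5).
  B is 8 units east of C: delta (east=+8, north=+0); B at (east=6, north=-5).
  A is 3 units south of B: delta (east=+0, north=-3); A at (east=6, north=-8).
Therefore A relative to E: (east=6, north=-8).

Answer: A is at (east=6, north=-8) relative to E.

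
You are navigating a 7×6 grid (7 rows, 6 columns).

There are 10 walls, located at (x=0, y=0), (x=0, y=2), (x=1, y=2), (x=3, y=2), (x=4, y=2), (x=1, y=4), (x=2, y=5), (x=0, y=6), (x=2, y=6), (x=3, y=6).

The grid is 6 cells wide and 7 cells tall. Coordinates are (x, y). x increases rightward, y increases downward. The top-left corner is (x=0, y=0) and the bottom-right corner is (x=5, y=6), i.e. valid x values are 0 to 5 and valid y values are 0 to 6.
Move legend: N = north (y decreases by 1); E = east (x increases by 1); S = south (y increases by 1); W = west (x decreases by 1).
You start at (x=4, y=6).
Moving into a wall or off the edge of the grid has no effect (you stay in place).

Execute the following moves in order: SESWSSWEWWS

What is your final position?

Answer: Final position: (x=4, y=6)

Derivation:
Start: (x=4, y=6)
  S (south): blocked, stay at (x=4, y=6)
  E (east): (x=4, y=6) -> (x=5, y=6)
  S (south): blocked, stay at (x=5, y=6)
  W (west): (x=5, y=6) -> (x=4, y=6)
  S (south): blocked, stay at (x=4, y=6)
  S (south): blocked, stay at (x=4, y=6)
  W (west): blocked, stay at (x=4, y=6)
  E (east): (x=4, y=6) -> (x=5, y=6)
  W (west): (x=5, y=6) -> (x=4, y=6)
  W (west): blocked, stay at (x=4, y=6)
  S (south): blocked, stay at (x=4, y=6)
Final: (x=4, y=6)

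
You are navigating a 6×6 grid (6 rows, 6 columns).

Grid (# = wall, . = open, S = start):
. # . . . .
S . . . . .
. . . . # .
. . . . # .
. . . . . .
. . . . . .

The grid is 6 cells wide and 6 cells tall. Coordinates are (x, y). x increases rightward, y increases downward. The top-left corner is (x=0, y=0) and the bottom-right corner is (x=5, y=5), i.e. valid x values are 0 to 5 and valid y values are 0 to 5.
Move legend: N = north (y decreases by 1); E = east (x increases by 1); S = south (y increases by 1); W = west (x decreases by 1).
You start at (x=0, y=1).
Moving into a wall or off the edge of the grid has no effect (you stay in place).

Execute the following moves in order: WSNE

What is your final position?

Start: (x=0, y=1)
  W (west): blocked, stay at (x=0, y=1)
  S (south): (x=0, y=1) -> (x=0, y=2)
  N (north): (x=0, y=2) -> (x=0, y=1)
  E (east): (x=0, y=1) -> (x=1, y=1)
Final: (x=1, y=1)

Answer: Final position: (x=1, y=1)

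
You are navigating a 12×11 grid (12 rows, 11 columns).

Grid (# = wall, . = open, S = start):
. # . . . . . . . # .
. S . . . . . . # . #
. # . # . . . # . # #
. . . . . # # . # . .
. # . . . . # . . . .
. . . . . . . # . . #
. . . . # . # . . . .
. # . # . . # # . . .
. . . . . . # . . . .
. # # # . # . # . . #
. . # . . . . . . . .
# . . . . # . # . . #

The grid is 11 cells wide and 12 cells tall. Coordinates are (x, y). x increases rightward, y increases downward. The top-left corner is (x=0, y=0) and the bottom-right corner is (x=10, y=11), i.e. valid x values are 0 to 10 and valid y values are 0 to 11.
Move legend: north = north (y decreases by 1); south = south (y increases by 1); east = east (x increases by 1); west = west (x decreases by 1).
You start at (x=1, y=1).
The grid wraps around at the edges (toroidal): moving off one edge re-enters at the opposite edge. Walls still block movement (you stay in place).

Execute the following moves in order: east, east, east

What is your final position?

Start: (x=1, y=1)
  east (east): (x=1, y=1) -> (x=2, y=1)
  east (east): (x=2, y=1) -> (x=3, y=1)
  east (east): (x=3, y=1) -> (x=4, y=1)
Final: (x=4, y=1)

Answer: Final position: (x=4, y=1)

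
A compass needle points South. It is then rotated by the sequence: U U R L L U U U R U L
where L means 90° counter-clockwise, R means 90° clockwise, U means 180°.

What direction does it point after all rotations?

Start: South
  U (U-turn (180°)) -> North
  U (U-turn (180°)) -> South
  R (right (90° clockwise)) -> West
  L (left (90° counter-clockwise)) -> South
  L (left (90° counter-clockwise)) -> East
  U (U-turn (180°)) -> West
  U (U-turn (180°)) -> East
  U (U-turn (180°)) -> West
  R (right (90° clockwise)) -> North
  U (U-turn (180°)) -> South
  L (left (90° counter-clockwise)) -> East
Final: East

Answer: Final heading: East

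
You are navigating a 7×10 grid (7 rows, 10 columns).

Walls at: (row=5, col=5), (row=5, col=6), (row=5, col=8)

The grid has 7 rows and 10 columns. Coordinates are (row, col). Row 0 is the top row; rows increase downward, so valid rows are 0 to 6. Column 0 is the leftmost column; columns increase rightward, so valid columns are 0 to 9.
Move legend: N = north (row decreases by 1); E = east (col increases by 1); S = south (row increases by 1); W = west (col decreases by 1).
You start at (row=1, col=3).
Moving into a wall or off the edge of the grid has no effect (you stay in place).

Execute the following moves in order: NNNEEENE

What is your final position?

Start: (row=1, col=3)
  N (north): (row=1, col=3) -> (row=0, col=3)
  N (north): blocked, stay at (row=0, col=3)
  N (north): blocked, stay at (row=0, col=3)
  E (east): (row=0, col=3) -> (row=0, col=4)
  E (east): (row=0, col=4) -> (row=0, col=5)
  E (east): (row=0, col=5) -> (row=0, col=6)
  N (north): blocked, stay at (row=0, col=6)
  E (east): (row=0, col=6) -> (row=0, col=7)
Final: (row=0, col=7)

Answer: Final position: (row=0, col=7)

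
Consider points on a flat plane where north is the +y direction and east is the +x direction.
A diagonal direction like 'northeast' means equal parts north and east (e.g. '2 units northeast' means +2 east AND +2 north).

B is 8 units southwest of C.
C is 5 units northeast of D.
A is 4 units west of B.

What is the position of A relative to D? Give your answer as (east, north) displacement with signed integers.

Answer: A is at (east=-7, north=-3) relative to D.

Derivation:
Place D at the origin (east=0, north=0).
  C is 5 units northeast of D: delta (east=+5, north=+5); C at (east=5, north=5).
  B is 8 units southwest of C: delta (east=-8, north=-8); B at (east=-3, north=-3).
  A is 4 units west of B: delta (east=-4, north=+0); A at (east=-7, north=-3).
Therefore A relative to D: (east=-7, north=-3).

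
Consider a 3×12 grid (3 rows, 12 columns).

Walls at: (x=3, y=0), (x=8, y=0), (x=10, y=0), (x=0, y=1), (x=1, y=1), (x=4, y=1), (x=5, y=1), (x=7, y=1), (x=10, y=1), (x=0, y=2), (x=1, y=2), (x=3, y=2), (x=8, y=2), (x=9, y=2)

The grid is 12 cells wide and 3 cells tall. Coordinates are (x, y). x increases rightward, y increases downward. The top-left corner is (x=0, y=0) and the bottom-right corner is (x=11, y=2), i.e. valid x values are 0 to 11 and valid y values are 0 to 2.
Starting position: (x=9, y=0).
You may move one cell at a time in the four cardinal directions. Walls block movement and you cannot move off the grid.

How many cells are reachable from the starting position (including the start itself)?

BFS flood-fill from (x=9, y=0):
  Distance 0: (x=9, y=0)
  Distance 1: (x=9, y=1)
  Distance 2: (x=8, y=1)
Total reachable: 3 (grid has 22 open cells total)

Answer: Reachable cells: 3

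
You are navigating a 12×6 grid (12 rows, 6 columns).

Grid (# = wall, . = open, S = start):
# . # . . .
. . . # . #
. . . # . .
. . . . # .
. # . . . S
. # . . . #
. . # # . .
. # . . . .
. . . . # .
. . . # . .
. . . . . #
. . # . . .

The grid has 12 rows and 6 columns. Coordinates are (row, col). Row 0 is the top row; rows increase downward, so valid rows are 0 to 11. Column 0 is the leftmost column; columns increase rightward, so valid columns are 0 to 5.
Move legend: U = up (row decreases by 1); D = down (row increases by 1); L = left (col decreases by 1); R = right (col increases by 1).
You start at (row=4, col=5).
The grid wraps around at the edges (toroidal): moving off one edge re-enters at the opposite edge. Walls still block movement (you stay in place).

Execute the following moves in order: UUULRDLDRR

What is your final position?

Answer: Final position: (row=4, col=0)

Derivation:
Start: (row=4, col=5)
  U (up): (row=4, col=5) -> (row=3, col=5)
  U (up): (row=3, col=5) -> (row=2, col=5)
  U (up): blocked, stay at (row=2, col=5)
  L (left): (row=2, col=5) -> (row=2, col=4)
  R (right): (row=2, col=4) -> (row=2, col=5)
  D (down): (row=2, col=5) -> (row=3, col=5)
  L (left): blocked, stay at (row=3, col=5)
  D (down): (row=3, col=5) -> (row=4, col=5)
  R (right): (row=4, col=5) -> (row=4, col=0)
  R (right): blocked, stay at (row=4, col=0)
Final: (row=4, col=0)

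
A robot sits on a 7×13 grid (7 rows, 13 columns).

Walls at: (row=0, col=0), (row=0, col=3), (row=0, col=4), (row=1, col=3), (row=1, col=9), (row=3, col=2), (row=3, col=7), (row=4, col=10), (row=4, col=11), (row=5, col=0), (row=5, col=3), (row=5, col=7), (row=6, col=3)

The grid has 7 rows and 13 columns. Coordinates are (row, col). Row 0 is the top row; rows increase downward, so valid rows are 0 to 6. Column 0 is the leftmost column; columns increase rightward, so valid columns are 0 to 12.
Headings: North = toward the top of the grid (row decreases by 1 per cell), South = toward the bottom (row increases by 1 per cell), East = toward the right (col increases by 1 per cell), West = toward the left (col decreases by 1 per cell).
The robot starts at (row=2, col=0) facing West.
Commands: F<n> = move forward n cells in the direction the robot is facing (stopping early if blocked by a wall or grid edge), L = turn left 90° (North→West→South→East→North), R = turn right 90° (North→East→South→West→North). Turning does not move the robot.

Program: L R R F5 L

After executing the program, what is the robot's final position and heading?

Answer: Final position: (row=1, col=0), facing West

Derivation:
Start: (row=2, col=0), facing West
  L: turn left, now facing South
  R: turn right, now facing West
  R: turn right, now facing North
  F5: move forward 1/5 (blocked), now at (row=1, col=0)
  L: turn left, now facing West
Final: (row=1, col=0), facing West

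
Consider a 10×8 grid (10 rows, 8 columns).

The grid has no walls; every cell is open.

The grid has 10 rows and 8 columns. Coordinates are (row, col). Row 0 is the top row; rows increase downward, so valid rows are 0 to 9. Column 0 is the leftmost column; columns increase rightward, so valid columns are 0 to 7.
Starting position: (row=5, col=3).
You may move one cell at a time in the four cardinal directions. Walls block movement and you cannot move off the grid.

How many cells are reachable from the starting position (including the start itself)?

BFS flood-fill from (row=5, col=3):
  Distance 0: (row=5, col=3)
  Distance 1: (row=4, col=3), (row=5, col=2), (row=5, col=4), (row=6, col=3)
  Distance 2: (row=3, col=3), (row=4, col=2), (row=4, col=4), (row=5, col=1), (row=5, col=5), (row=6, col=2), (row=6, col=4), (row=7, col=3)
  Distance 3: (row=2, col=3), (row=3, col=2), (row=3, col=4), (row=4, col=1), (row=4, col=5), (row=5, col=0), (row=5, col=6), (row=6, col=1), (row=6, col=5), (row=7, col=2), (row=7, col=4), (row=8, col=3)
  Distance 4: (row=1, col=3), (row=2, col=2), (row=2, col=4), (row=3, col=1), (row=3, col=5), (row=4, col=0), (row=4, col=6), (row=5, col=7), (row=6, col=0), (row=6, col=6), (row=7, col=1), (row=7, col=5), (row=8, col=2), (row=8, col=4), (row=9, col=3)
  Distance 5: (row=0, col=3), (row=1, col=2), (row=1, col=4), (row=2, col=1), (row=2, col=5), (row=3, col=0), (row=3, col=6), (row=4, col=7), (row=6, col=7), (row=7, col=0), (row=7, col=6), (row=8, col=1), (row=8, col=5), (row=9, col=2), (row=9, col=4)
  Distance 6: (row=0, col=2), (row=0, col=4), (row=1, col=1), (row=1, col=5), (row=2, col=0), (row=2, col=6), (row=3, col=7), (row=7, col=7), (row=8, col=0), (row=8, col=6), (row=9, col=1), (row=9, col=5)
  Distance 7: (row=0, col=1), (row=0, col=5), (row=1, col=0), (row=1, col=6), (row=2, col=7), (row=8, col=7), (row=9, col=0), (row=9, col=6)
  Distance 8: (row=0, col=0), (row=0, col=6), (row=1, col=7), (row=9, col=7)
  Distance 9: (row=0, col=7)
Total reachable: 80 (grid has 80 open cells total)

Answer: Reachable cells: 80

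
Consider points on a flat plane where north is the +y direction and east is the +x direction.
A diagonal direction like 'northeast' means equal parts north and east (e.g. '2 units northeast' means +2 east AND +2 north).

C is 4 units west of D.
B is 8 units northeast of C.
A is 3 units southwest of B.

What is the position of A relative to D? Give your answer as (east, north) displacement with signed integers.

Place D at the origin (east=0, north=0).
  C is 4 units west of D: delta (east=-4, north=+0); C at (east=-4, north=0).
  B is 8 units northeast of C: delta (east=+8, north=+8); B at (east=4, north=8).
  A is 3 units southwest of B: delta (east=-3, north=-3); A at (east=1, north=5).
Therefore A relative to D: (east=1, north=5).

Answer: A is at (east=1, north=5) relative to D.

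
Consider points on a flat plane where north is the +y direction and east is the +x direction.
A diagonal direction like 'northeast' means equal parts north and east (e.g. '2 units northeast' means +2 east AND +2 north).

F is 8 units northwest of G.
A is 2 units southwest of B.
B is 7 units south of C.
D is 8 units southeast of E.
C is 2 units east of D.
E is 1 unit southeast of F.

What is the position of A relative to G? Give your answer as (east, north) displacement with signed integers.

Place G at the origin (east=0, north=0).
  F is 8 units northwest of G: delta (east=-8, north=+8); F at (east=-8, north=8).
  E is 1 unit southeast of F: delta (east=+1, north=-1); E at (east=-7, north=7).
  D is 8 units southeast of E: delta (east=+8, north=-8); D at (east=1, north=-1).
  C is 2 units east of D: delta (east=+2, north=+0); C at (east=3, north=-1).
  B is 7 units south of C: delta (east=+0, north=-7); B at (east=3, north=-8).
  A is 2 units southwest of B: delta (east=-2, north=-2); A at (east=1, north=-10).
Therefore A relative to G: (east=1, north=-10).

Answer: A is at (east=1, north=-10) relative to G.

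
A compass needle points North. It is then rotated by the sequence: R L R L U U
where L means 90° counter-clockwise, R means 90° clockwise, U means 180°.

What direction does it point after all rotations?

Answer: Final heading: North

Derivation:
Start: North
  R (right (90° clockwise)) -> East
  L (left (90° counter-clockwise)) -> North
  R (right (90° clockwise)) -> East
  L (left (90° counter-clockwise)) -> North
  U (U-turn (180°)) -> South
  U (U-turn (180°)) -> North
Final: North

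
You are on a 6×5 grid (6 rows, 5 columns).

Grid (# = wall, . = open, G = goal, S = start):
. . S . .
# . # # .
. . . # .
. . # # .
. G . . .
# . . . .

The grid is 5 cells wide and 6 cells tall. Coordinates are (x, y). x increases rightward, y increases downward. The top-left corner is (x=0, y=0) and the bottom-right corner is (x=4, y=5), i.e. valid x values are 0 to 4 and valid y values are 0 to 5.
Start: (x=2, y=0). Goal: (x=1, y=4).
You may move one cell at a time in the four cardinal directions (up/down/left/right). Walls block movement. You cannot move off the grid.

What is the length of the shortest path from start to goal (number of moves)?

Answer: Shortest path length: 5

Derivation:
BFS from (x=2, y=0) until reaching (x=1, y=4):
  Distance 0: (x=2, y=0)
  Distance 1: (x=1, y=0), (x=3, y=0)
  Distance 2: (x=0, y=0), (x=4, y=0), (x=1, y=1)
  Distance 3: (x=4, y=1), (x=1, y=2)
  Distance 4: (x=0, y=2), (x=2, y=2), (x=4, y=2), (x=1, y=3)
  Distance 5: (x=0, y=3), (x=4, y=3), (x=1, y=4)  <- goal reached here
One shortest path (5 moves): (x=2, y=0) -> (x=1, y=0) -> (x=1, y=1) -> (x=1, y=2) -> (x=1, y=3) -> (x=1, y=4)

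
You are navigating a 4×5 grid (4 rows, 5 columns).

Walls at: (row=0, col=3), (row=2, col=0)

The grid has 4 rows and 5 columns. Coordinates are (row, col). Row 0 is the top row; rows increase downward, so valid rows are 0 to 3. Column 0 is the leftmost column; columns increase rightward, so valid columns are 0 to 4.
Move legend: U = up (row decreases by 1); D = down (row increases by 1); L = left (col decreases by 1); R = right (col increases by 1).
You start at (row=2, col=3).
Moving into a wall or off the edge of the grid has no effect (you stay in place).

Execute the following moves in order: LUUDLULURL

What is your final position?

Start: (row=2, col=3)
  L (left): (row=2, col=3) -> (row=2, col=2)
  U (up): (row=2, col=2) -> (row=1, col=2)
  U (up): (row=1, col=2) -> (row=0, col=2)
  D (down): (row=0, col=2) -> (row=1, col=2)
  L (left): (row=1, col=2) -> (row=1, col=1)
  U (up): (row=1, col=1) -> (row=0, col=1)
  L (left): (row=0, col=1) -> (row=0, col=0)
  U (up): blocked, stay at (row=0, col=0)
  R (right): (row=0, col=0) -> (row=0, col=1)
  L (left): (row=0, col=1) -> (row=0, col=0)
Final: (row=0, col=0)

Answer: Final position: (row=0, col=0)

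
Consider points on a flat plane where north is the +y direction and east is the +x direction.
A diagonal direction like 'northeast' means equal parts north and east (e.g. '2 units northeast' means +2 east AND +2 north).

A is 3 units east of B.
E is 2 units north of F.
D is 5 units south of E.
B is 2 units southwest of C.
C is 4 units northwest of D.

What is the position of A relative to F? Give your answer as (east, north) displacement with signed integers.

Place F at the origin (east=0, north=0).
  E is 2 units north of F: delta (east=+0, north=+2); E at (east=0, north=2).
  D is 5 units south of E: delta (east=+0, north=-5); D at (east=0, north=-3).
  C is 4 units northwest of D: delta (east=-4, north=+4); C at (east=-4, north=1).
  B is 2 units southwest of C: delta (east=-2, north=-2); B at (east=-6, north=-1).
  A is 3 units east of B: delta (east=+3, north=+0); A at (east=-3, north=-1).
Therefore A relative to F: (east=-3, north=-1).

Answer: A is at (east=-3, north=-1) relative to F.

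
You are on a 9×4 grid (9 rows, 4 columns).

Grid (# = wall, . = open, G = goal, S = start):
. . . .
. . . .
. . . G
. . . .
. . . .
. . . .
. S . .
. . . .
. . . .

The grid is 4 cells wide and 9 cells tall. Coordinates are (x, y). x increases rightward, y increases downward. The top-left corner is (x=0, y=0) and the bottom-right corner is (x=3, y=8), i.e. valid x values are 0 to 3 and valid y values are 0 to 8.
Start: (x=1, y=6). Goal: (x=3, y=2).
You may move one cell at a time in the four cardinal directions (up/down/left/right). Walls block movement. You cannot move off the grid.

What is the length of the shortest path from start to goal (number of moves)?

Answer: Shortest path length: 6

Derivation:
BFS from (x=1, y=6) until reaching (x=3, y=2):
  Distance 0: (x=1, y=6)
  Distance 1: (x=1, y=5), (x=0, y=6), (x=2, y=6), (x=1, y=7)
  Distance 2: (x=1, y=4), (x=0, y=5), (x=2, y=5), (x=3, y=6), (x=0, y=7), (x=2, y=7), (x=1, y=8)
  Distance 3: (x=1, y=3), (x=0, y=4), (x=2, y=4), (x=3, y=5), (x=3, y=7), (x=0, y=8), (x=2, y=8)
  Distance 4: (x=1, y=2), (x=0, y=3), (x=2, y=3), (x=3, y=4), (x=3, y=8)
  Distance 5: (x=1, y=1), (x=0, y=2), (x=2, y=2), (x=3, y=3)
  Distance 6: (x=1, y=0), (x=0, y=1), (x=2, y=1), (x=3, y=2)  <- goal reached here
One shortest path (6 moves): (x=1, y=6) -> (x=2, y=6) -> (x=3, y=6) -> (x=3, y=5) -> (x=3, y=4) -> (x=3, y=3) -> (x=3, y=2)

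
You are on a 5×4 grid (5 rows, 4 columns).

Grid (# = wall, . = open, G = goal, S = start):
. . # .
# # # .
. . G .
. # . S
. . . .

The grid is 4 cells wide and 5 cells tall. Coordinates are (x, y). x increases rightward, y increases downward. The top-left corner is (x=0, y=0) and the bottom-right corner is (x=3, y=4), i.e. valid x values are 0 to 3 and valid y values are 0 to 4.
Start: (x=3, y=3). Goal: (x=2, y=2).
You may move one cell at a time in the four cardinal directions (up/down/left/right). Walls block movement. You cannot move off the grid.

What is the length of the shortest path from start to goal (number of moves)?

Answer: Shortest path length: 2

Derivation:
BFS from (x=3, y=3) until reaching (x=2, y=2):
  Distance 0: (x=3, y=3)
  Distance 1: (x=3, y=2), (x=2, y=3), (x=3, y=4)
  Distance 2: (x=3, y=1), (x=2, y=2), (x=2, y=4)  <- goal reached here
One shortest path (2 moves): (x=3, y=3) -> (x=2, y=3) -> (x=2, y=2)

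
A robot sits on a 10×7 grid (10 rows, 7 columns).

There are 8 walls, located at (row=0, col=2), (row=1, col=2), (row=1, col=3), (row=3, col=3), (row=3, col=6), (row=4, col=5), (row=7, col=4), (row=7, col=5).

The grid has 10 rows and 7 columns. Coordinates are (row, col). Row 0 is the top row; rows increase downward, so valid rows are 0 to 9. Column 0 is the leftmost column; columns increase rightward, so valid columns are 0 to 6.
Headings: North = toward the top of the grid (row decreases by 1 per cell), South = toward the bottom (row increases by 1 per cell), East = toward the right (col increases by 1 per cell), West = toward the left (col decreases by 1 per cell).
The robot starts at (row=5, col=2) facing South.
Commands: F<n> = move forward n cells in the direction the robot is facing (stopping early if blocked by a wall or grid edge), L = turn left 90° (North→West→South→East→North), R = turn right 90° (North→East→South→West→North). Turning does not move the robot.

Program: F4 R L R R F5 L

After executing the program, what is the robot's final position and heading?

Start: (row=5, col=2), facing South
  F4: move forward 4, now at (row=9, col=2)
  R: turn right, now facing West
  L: turn left, now facing South
  R: turn right, now facing West
  R: turn right, now facing North
  F5: move forward 5, now at (row=4, col=2)
  L: turn left, now facing West
Final: (row=4, col=2), facing West

Answer: Final position: (row=4, col=2), facing West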